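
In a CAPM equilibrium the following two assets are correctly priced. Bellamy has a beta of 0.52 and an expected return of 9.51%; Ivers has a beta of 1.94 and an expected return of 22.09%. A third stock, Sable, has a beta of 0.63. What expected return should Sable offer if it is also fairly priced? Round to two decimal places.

MRP (SML slope) = (22.09% − 9.51%) / (1.94 − 0.52) = 12.58% / 1.42 = 8.8592%
R_f (intercept) = 9.51% − 0.52 × 8.8592% = 4.9032%
E(R_Sable) = R_f + β × MRP = 4.9032% + 0.63 × 8.8592% = 10.48%

10.48%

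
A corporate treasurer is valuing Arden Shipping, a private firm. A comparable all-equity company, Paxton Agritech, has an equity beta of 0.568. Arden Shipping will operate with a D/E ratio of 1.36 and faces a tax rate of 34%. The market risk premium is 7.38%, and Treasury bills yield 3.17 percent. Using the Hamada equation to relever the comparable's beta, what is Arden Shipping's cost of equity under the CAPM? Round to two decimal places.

β_L = β_U × [1 + (1 − t)(D/E)] = 0.568 × [1 + (1 − 0.34) × 1.36]
    = 0.568 × [1 + 0.66 × 1.36] = 0.568 × 1.8976 = 1.0778
E(R) = R_f + β_L × MRP = 3.17% + 1.0778 × 7.38% = 11.12%

11.12%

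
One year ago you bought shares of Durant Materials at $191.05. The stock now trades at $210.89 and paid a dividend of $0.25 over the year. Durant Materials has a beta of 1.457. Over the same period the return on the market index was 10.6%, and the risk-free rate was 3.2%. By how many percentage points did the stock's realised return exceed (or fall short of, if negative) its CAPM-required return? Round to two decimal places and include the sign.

Realised HPR = (P1 + D1 − P0) / P0 = (210.89 + 0.25 − 191.05) / 191.05 = 20.09 / 191.05 = 10.5156%
MRP = 10.6% − 3.2% = 7.40%
CAPM required = R_f + β·MRP = 3.2% + 1.457 × 7.4% = 13.9818%
α = realised − required = 10.5156% − 13.9818% = -3.47%

-3.47%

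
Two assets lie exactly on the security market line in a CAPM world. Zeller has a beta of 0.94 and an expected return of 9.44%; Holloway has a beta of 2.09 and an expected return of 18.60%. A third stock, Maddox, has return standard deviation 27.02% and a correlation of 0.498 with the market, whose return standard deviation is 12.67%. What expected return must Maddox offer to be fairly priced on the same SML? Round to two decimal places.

10.41%

MRP = (18.60% − 9.44%) / (2.09 − 0.94) = 7.9652%
R_f = 9.44% − 0.94 × 7.9652% = 1.9527%
β_Maddox = ρ·σ_i/σ_m = 0.498 × 27.02 / 12.67 = 1.0620
E(R_Maddox) = R_f + β × MRP = 1.9527% + 1.0620 × 7.9652% = 10.41%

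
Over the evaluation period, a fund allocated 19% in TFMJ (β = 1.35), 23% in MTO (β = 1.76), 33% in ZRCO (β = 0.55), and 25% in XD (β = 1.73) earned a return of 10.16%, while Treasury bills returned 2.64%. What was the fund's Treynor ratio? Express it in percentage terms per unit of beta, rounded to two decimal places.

5.90%

β_P = 0.19×1.35 + 0.23×1.76 + 0.33×0.55 + 0.25×1.73 = 1.2753
Treynor = (R_P − R_f) / β_P = (10.16% − 2.64%) / 1.2753 = 7.52% / 1.2753 = 5.90%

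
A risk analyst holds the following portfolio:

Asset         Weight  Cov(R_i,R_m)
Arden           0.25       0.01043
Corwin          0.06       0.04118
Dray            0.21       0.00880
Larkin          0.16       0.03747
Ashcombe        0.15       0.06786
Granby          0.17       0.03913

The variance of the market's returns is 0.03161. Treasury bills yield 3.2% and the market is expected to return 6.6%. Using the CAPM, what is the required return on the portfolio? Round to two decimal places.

β_Arden = 0.01043 / 0.03161 = 0.3300
β_Corwin = 0.04118 / 0.03161 = 1.3028
β_Dray = 0.00880 / 0.03161 = 0.2784
β_Larkin = 0.03747 / 0.03161 = 1.1854
β_Ashcombe = 0.06786 / 0.03161 = 2.1468
β_Granby = 0.03913 / 0.03161 = 1.2379
β_P = Σ w_i β_i = 0.25×0.3300 + 0.06×1.3028 + 0.21×0.2784 + 0.16×1.1854 + 0.15×2.1468 + 0.17×1.2379 = 0.9413
MRP = 6.6% − 3.2% = 3.40%
E(R_P) = R_f + β_P × MRP = 3.2% + 0.9413 × 3.4% = 6.40%

6.40%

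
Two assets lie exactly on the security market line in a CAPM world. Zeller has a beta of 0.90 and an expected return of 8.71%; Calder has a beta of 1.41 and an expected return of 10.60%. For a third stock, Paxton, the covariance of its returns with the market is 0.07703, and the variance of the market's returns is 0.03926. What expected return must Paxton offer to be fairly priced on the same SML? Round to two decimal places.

12.65%

MRP = (10.60% − 8.71%) / (1.41 − 0.90) = 3.7059%
R_f = 8.71% − 0.90 × 3.7059% = 5.3747%
β_Paxton = Cov / Var(R_m) = 0.07703 / 0.03926 = 1.9620
E(R_Paxton) = R_f + β × MRP = 5.3747% + 1.9620 × 3.7059% = 12.65%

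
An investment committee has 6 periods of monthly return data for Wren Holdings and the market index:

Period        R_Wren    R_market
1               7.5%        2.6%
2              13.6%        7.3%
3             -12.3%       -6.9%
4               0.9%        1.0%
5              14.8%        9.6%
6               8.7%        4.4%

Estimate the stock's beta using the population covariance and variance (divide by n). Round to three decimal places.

1.717

Mean R_i = (7.5 + 13.6 − 12.3 + 0.9 + 14.8 + 8.7) / 6 = 5.5333%
Mean R_m = (2.6 + 7.3 − 6.9 + 1.0 + 9.6 + 4.4) / 6 = 3.0000%
Σ(R_i − R̄_i)(R_m − R̄_m) = 285.3100  ⇒  Cov = 285.3100 / 6 = 47.5517
Σ(R_m − R̄_m)² = 166.1800  ⇒  Var(R_m) = 166.1800 / 6 = 27.6967
β = Cov / Var(R_m) = 47.5517 / 27.6967 = 1.7169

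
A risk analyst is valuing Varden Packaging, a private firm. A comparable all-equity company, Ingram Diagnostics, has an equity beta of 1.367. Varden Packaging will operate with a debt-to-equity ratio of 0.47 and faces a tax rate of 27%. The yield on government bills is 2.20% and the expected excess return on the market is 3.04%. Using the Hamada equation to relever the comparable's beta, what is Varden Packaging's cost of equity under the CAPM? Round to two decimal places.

7.78%

β_L = β_U × [1 + (1 − t)(D/E)] = 1.367 × [1 + (1 − 0.27) × 0.47]
    = 1.367 × [1 + 0.73 × 0.47] = 1.367 × 1.3431 = 1.8360
E(R) = R_f + β_L × MRP = 2.20% + 1.8360 × 3.04% = 7.78%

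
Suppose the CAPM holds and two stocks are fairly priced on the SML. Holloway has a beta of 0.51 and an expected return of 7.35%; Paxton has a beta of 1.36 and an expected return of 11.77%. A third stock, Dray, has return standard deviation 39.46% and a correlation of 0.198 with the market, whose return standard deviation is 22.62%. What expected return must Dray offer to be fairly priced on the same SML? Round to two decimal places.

6.49%

MRP = (11.77% − 7.35%) / (1.36 − 0.51) = 5.2000%
R_f = 7.35% − 0.51 × 5.2000% = 4.6980%
β_Dray = ρ·σ_i/σ_m = 0.198 × 39.46 / 22.62 = 0.3454
E(R_Dray) = R_f + β × MRP = 4.6980% + 0.3454 × 5.2000% = 6.49%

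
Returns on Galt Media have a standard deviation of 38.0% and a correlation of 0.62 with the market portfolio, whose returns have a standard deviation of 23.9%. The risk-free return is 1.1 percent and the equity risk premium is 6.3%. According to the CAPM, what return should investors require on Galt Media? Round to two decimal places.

β = ρ × σ_i / σ_m = 0.62 × 38.0% / 23.9% = 0.9858
E(R) = 1.1% + 0.9858 × 6.3% = 7.31%

7.31%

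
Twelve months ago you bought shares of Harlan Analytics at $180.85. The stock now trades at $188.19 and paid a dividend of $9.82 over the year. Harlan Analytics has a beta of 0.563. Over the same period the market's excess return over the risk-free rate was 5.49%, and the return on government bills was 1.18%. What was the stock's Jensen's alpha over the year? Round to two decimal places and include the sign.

+5.22%

Realised HPR = (P1 + D1 − P0) / P0 = (188.19 + 9.82 − 180.85) / 180.85 = 17.16 / 180.85 = 9.4885%
CAPM required = R_f + β·MRP = 1.18% + 0.563 × 5.49% = 4.27087%
α = realised − required = 9.4885% − 4.27087% = +5.22%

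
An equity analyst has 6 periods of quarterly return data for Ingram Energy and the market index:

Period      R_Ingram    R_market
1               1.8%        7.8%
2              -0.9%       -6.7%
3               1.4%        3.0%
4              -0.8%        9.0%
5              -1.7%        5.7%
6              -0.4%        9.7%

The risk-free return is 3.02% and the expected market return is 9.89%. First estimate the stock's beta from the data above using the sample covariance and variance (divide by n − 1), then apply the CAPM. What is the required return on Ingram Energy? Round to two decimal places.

3.25%

Mean R_i = (1.8 − 0.9 + 1.4 − 0.8 − 1.7 − 0.4) / 6 = -0.1000%
Mean R_m = (7.8 − 6.7 + 3.0 + 9.0 + 5.7 + 9.7) / 6 = 4.7500%
Σ(R_i − R̄_i)(R_m − R̄_m) = 6.3500  ⇒  Cov = 6.3500 / 5 = 1.2700
Σ(R_m − R̄_m)² = 186.9350  ⇒  Var(R_m) = 186.9350 / 5 = 37.3870
β = Cov / Var(R_m) = 1.2700 / 37.3870 = 0.0340
MRP = 9.89% − 3.02% = 6.87%
E(R) = R_f + β × MRP = 3.02% + 0.0340 × 6.87% = 3.25%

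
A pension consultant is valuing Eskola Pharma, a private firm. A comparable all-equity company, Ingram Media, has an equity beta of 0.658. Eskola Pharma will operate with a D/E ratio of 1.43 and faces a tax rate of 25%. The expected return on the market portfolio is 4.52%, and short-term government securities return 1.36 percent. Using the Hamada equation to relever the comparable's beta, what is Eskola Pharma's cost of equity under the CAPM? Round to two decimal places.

β_L = β_U × [1 + (1 − t)(D/E)] = 0.658 × [1 + (1 − 0.25) × 1.43]
    = 0.658 × [1 + 0.75 × 1.43] = 0.658 × 2.0725 = 1.3637
MRP = 4.52% − 1.36% = 3.16%
E(R) = R_f + β_L × MRP = 1.36% + 1.3637 × 3.16% = 5.67%

5.67%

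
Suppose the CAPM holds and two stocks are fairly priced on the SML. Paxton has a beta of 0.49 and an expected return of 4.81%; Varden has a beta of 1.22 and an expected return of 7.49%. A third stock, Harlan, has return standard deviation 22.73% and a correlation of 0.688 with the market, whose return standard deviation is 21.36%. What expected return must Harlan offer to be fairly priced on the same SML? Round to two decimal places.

MRP = (7.49% − 4.81%) / (1.22 − 0.49) = 3.6712%
R_f = 4.81% − 0.49 × 3.6712% = 3.0111%
β_Harlan = ρ·σ_i/σ_m = 0.688 × 22.73 / 21.36 = 0.7321
E(R_Harlan) = R_f + β × MRP = 3.0111% + 0.7321 × 3.6712% = 5.70%

5.70%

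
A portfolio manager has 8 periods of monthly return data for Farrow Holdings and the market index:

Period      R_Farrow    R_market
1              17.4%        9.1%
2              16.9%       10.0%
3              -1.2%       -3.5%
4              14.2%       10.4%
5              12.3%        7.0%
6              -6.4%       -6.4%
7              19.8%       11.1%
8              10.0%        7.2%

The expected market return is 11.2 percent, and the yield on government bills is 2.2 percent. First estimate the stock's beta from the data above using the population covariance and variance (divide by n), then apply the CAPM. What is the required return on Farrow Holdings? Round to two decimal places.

Mean R_i = (17.4 + 16.9 − 1.2 + 14.2 + 12.3 − 6.4 + 19.8 + 10.0) / 8 = 10.3750%
Mean R_m = (9.1 + 10.0 − 3.5 + 10.4 + 7.0 − 6.4 + 11.1 + 7.2) / 8 = 5.6125%
Σ(R_i − R̄_i)(R_m − R̄_m) = 432.2225  ⇒  Cov = 432.2225 / 8 = 54.0278
Σ(R_m − R̄_m)² = 316.2288  ⇒  Var(R_m) = 316.2288 / 8 = 39.5286
β = Cov / Var(R_m) = 54.0278 / 39.5286 = 1.3668
MRP = 11.2% − 2.2% = 9.00%
E(R) = R_f + β × MRP = 2.2% + 1.3668 × 9.0% = 14.50%

14.50%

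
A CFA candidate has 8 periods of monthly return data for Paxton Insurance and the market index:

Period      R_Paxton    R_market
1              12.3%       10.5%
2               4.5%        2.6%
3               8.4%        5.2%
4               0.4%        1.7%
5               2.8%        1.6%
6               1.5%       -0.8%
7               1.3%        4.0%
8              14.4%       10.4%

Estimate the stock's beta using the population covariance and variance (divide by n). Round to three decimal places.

1.196

Mean R_i = (12.3 + 4.5 + 8.4 + 0.4 + 2.8 + 1.5 + 1.3 + 14.4) / 8 = 5.7000%
Mean R_m = (10.5 + 2.6 + 5.2 + 1.7 + 1.6 − 0.8 + 4.0 + 10.4) / 8 = 4.4000%
Σ(R_i − R̄_i)(R_m − R̄_m) = 142.8100  ⇒  Cov = 142.8100 / 8 = 17.8513
Σ(R_m − R̄_m)² = 119.4200  ⇒  Var(R_m) = 119.4200 / 8 = 14.9275
β = Cov / Var(R_m) = 17.8513 / 14.9275 = 1.1959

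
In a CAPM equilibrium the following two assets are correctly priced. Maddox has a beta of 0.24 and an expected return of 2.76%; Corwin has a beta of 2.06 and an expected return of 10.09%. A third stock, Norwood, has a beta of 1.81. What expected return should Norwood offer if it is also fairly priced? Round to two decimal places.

9.08%

MRP (SML slope) = (10.09% − 2.76%) / (2.06 − 0.24) = 7.33% / 1.82 = 4.0275%
R_f (intercept) = 2.76% − 0.24 × 4.0275% = 1.7934%
E(R_Norwood) = R_f + β × MRP = 1.7934% + 1.81 × 4.0275% = 9.08%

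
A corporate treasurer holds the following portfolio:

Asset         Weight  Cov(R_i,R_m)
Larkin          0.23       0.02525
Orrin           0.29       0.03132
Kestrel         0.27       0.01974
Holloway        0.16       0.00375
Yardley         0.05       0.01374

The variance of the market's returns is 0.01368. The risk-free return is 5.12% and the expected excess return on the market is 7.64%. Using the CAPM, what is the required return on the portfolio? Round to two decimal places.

β_Larkin = 0.02525 / 0.01368 = 1.8458
β_Orrin = 0.03132 / 0.01368 = 2.2895
β_Kestrel = 0.01974 / 0.01368 = 1.4430
β_Holloway = 0.00375 / 0.01368 = 0.2741
β_Yardley = 0.01374 / 0.01368 = 1.0044
β_P = Σ w_i β_i = 0.23×1.8458 + 0.29×2.2895 + 0.27×1.4430 + 0.16×0.2741 + 0.05×1.0044 = 1.5722
E(R_P) = R_f + β_P × MRP = 5.12% + 1.5722 × 7.64% = 17.13%

17.13%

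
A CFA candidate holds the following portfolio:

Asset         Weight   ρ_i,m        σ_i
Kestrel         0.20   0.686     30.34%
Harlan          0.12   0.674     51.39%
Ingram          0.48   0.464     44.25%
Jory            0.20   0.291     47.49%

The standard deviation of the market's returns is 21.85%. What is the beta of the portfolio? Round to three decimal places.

β_Kestrel = 0.686 × 30.34% / 21.85% = 0.9526
β_Harlan = 0.674 × 51.39% / 21.85% = 1.5852
β_Ingram = 0.464 × 44.25% / 21.85% = 0.9397
β_Jory = 0.291 × 47.49% / 21.85% = 0.6325
β_P = Σ w_i β_i = 0.20×0.9526 + 0.12×1.5852 + 0.48×0.9397 + 0.20×0.6325 = 0.9583

0.958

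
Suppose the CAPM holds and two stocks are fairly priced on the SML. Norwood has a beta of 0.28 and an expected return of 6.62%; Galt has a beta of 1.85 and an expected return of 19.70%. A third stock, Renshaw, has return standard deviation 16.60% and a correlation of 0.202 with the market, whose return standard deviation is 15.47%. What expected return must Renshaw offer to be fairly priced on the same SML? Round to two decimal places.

6.09%

MRP = (19.70% − 6.62%) / (1.85 − 0.28) = 8.3312%
R_f = 6.62% − 0.28 × 8.3312% = 4.2873%
β_Renshaw = ρ·σ_i/σ_m = 0.202 × 16.60 / 15.47 = 0.2168
E(R_Renshaw) = R_f + β × MRP = 4.2873% + 0.2168 × 8.3312% = 6.09%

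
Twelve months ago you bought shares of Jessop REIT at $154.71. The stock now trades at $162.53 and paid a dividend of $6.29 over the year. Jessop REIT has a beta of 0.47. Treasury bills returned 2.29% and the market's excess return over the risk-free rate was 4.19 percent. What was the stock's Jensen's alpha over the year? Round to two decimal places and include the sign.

Realised HPR = (P1 + D1 − P0) / P0 = (162.53 + 6.29 − 154.71) / 154.71 = 14.11 / 154.71 = 9.1203%
CAPM required = R_f + β·MRP = 2.29% + 0.47 × 4.19% = 4.2593%
α = realised − required = 9.1203% − 4.2593% = +4.86%

+4.86%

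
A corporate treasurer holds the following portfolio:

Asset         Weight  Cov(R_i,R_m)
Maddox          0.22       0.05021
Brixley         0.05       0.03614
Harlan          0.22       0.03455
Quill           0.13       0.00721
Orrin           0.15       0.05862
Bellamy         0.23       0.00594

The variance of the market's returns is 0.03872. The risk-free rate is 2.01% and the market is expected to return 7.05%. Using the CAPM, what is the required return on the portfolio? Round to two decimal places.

β_Maddox = 0.05021 / 0.03872 = 1.2967
β_Brixley = 0.03614 / 0.03872 = 0.9334
β_Harlan = 0.03455 / 0.03872 = 0.8923
β_Quill = 0.00721 / 0.03872 = 0.1862
β_Orrin = 0.05862 / 0.03872 = 1.5139
β_Bellamy = 0.00594 / 0.03872 = 0.1534
β_P = Σ w_i β_i = 0.22×1.2967 + 0.05×0.9334 + 0.22×0.8923 + 0.13×0.1862 + 0.15×1.5139 + 0.23×0.1534 = 0.8148
MRP = 7.05% − 2.01% = 5.04%
E(R_P) = R_f + β_P × MRP = 2.01% + 0.8148 × 5.04% = 6.12%

6.12%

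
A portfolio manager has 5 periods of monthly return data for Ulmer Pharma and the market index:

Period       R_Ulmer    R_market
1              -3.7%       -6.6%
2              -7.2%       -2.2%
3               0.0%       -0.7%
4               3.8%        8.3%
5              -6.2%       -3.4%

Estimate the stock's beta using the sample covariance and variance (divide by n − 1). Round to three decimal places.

0.645

Mean R_i = (-3.7 − 7.2 + 0.0 + 3.8 − 6.2) / 5 = -2.6600%
Mean R_m = (-6.6 − 2.2 − 0.7 + 8.3 − 3.4) / 5 = -0.9200%
Σ(R_i − R̄_i)(R_m − R̄_m) = 80.6440  ⇒  Cov = 80.6440 / 4 = 20.1610
Σ(R_m − R̄_m)² = 125.1080  ⇒  Var(R_m) = 125.1080 / 4 = 31.2770
β = Cov / Var(R_m) = 20.1610 / 31.2770 = 0.6446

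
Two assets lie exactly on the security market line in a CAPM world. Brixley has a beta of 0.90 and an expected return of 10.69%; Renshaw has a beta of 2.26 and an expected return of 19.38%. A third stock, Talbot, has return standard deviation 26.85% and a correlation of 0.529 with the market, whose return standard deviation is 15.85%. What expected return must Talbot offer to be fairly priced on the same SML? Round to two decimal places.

MRP = (19.38% − 10.69%) / (2.26 − 0.90) = 6.3897%
R_f = 10.69% − 0.90 × 6.3897% = 4.9393%
β_Talbot = ρ·σ_i/σ_m = 0.529 × 26.85 / 15.85 = 0.8961
E(R_Talbot) = R_f + β × MRP = 4.9393% + 0.8961 × 6.3897% = 10.67%

10.67%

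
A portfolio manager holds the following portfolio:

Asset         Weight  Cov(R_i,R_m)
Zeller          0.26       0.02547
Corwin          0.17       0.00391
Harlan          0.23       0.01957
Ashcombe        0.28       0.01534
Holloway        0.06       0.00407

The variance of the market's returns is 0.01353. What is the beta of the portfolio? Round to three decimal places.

1.207

β_Zeller = 0.02547 / 0.01353 = 1.8825
β_Corwin = 0.00391 / 0.01353 = 0.2890
β_Harlan = 0.01957 / 0.01353 = 1.4464
β_Ashcombe = 0.01534 / 0.01353 = 1.1338
β_Holloway = 0.00407 / 0.01353 = 0.3008
β_P = Σ w_i β_i = 0.26×1.8825 + 0.17×0.2890 + 0.23×1.4464 + 0.28×1.1338 + 0.06×0.3008 = 1.2068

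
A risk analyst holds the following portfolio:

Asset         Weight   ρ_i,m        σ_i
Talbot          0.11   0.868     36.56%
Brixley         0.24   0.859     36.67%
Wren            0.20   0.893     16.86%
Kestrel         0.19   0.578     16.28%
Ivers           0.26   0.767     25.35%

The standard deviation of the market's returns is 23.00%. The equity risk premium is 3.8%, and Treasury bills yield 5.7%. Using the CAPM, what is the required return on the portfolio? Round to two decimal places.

β_Talbot = 0.868 × 36.56% / 23.00% = 1.3797
β_Brixley = 0.859 × 36.67% / 23.00% = 1.3695
β_Wren = 0.893 × 16.86% / 23.00% = 0.6546
β_Kestrel = 0.578 × 16.28% / 23.00% = 0.4091
β_Ivers = 0.767 × 25.35% / 23.00% = 0.8454
β_P = Σ w_i β_i = 0.11×1.3797 + 0.24×1.3695 + 0.20×0.6546 + 0.19×0.4091 + 0.26×0.8454 = 0.9089
E(R_P) = R_f + β_P × MRP = 5.7% + 0.9089 × 3.8% = 9.15%

9.15%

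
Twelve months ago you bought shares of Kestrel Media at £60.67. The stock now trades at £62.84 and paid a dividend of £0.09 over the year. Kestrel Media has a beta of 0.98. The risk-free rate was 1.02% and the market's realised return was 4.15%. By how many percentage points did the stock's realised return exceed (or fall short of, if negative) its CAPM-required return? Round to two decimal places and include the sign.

-0.36%

Realised HPR = (P1 + D1 − P0) / P0 = (62.84 + 0.09 − 60.67) / 60.67 = 2.26 / 60.67 = 3.7251%
MRP = 4.15% − 1.02% = 3.13%
CAPM required = R_f + β·MRP = 1.02% + 0.98 × 3.13% = 4.0874%
α = realised − required = 3.7251% − 4.0874% = -0.36%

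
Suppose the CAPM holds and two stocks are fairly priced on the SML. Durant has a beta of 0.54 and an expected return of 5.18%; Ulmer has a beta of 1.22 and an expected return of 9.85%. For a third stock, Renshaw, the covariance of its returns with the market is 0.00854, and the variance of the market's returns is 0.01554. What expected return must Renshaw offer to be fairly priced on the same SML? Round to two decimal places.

MRP = (9.85% − 5.18%) / (1.22 − 0.54) = 6.8676%
R_f = 5.18% − 0.54 × 6.8676% = 1.4715%
β_Renshaw = Cov / Var(R_m) = 0.00854 / 0.01554 = 0.5495
E(R_Renshaw) = R_f + β × MRP = 1.4715% + 0.5495 × 6.8676% = 5.25%

5.25%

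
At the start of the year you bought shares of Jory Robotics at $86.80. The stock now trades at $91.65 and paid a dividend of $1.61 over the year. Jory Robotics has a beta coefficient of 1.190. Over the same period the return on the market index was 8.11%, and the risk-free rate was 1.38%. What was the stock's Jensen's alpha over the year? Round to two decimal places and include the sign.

Realised HPR = (P1 + D1 − P0) / P0 = (91.65 + 1.61 − 86.80) / 86.80 = 6.46 / 86.80 = 7.4424%
MRP = 8.11% − 1.38% = 6.73%
CAPM required = R_f + β·MRP = 1.38% + 1.190 × 6.73% = 9.38870%
α = realised − required = 7.4424% − 9.38870% = -1.95%

-1.95%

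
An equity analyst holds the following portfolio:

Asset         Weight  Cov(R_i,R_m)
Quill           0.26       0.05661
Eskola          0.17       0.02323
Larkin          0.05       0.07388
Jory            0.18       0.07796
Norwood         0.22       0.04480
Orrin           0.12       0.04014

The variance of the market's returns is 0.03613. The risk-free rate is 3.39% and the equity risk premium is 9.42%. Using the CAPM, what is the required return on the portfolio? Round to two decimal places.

16.70%

β_Quill = 0.05661 / 0.03613 = 1.5668
β_Eskola = 0.02323 / 0.03613 = 0.6430
β_Larkin = 0.07388 / 0.03613 = 2.0448
β_Jory = 0.07796 / 0.03613 = 2.1578
β_Norwood = 0.04480 / 0.03613 = 1.2400
β_Orrin = 0.04014 / 0.03613 = 1.1110
β_P = Σ w_i β_i = 0.26×1.5668 + 0.17×0.6430 + 0.05×2.0448 + 0.18×2.1578 + 0.22×1.2400 + 0.12×1.1110 = 1.4134
E(R_P) = R_f + β_P × MRP = 3.39% + 1.4134 × 9.42% = 16.70%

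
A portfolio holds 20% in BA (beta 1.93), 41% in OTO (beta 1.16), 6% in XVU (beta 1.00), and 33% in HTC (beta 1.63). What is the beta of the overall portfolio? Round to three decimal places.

1.460

β_P = Σ w_i β_i = 0.20×1.93 + 0.41×1.16 + 0.06×1.00 + 0.33×1.63 = 1.4595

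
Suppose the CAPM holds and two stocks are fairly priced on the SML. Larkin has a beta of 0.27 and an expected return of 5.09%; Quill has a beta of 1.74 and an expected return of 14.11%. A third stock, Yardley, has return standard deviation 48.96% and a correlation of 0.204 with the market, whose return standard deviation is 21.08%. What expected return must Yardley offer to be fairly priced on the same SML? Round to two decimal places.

MRP = (14.11% − 5.09%) / (1.74 − 0.27) = 6.1361%
R_f = 5.09% − 0.27 × 6.1361% = 3.4333%
β_Yardley = ρ·σ_i/σ_m = 0.204 × 48.96 / 21.08 = 0.4738
E(R_Yardley) = R_f + β × MRP = 3.4333% + 0.4738 × 6.1361% = 6.34%

6.34%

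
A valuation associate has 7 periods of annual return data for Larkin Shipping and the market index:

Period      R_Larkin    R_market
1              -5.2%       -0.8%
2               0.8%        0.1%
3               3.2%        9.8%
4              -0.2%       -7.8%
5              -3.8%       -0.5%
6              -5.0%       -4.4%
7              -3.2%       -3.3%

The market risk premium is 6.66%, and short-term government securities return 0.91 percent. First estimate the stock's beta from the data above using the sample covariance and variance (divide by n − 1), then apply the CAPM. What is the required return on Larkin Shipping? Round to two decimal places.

Mean R_i = (-5.2 + 0.8 + 3.2 − 0.2 − 3.8 − 5.0 − 3.2) / 7 = -1.9143%
Mean R_m = (-0.8 + 0.1 + 9.8 − 7.8 − 0.5 − 4.4 − 3.3) / 7 = -0.9857%
Σ(R_i − R̄_i)(R_m − R̄_m) = 58.4114  ⇒  Cov = 58.4114 / 6 = 9.7352
Σ(R_m − R̄_m)² = 181.2286  ⇒  Var(R_m) = 181.2286 / 6 = 30.2048
β = Cov / Var(R_m) = 9.7352 / 30.2048 = 0.3223
E(R) = R_f + β × MRP = 0.91% + 0.3223 × 6.66% = 3.06%

3.06%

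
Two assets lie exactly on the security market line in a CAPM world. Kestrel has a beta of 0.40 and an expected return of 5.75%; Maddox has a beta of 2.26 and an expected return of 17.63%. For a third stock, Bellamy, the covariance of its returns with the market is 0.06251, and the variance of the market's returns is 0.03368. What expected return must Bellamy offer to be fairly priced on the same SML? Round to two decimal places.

15.05%

MRP = (17.63% − 5.75%) / (2.26 − 0.40) = 6.3871%
R_f = 5.75% − 0.40 × 6.3871% = 3.1952%
β_Bellamy = Cov / Var(R_m) = 0.06251 / 0.03368 = 1.8560
E(R_Bellamy) = R_f + β × MRP = 3.1952% + 1.8560 × 6.3871% = 15.05%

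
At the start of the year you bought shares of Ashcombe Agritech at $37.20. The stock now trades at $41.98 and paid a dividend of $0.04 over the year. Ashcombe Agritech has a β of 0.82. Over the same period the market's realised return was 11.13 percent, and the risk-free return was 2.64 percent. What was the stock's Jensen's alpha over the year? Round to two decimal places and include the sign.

+3.36%

Realised HPR = (P1 + D1 − P0) / P0 = (41.98 + 0.04 − 37.20) / 37.20 = 4.82 / 37.20 = 12.9570%
MRP = 11.13% − 2.64% = 8.49%
CAPM required = R_f + β·MRP = 2.64% + 0.82 × 8.49% = 9.6018%
α = realised − required = 12.9570% − 9.6018% = +3.36%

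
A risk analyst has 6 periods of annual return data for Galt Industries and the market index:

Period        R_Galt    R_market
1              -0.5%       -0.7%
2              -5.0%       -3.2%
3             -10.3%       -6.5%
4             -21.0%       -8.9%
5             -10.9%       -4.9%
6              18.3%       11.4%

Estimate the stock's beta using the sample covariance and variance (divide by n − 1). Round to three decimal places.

1.814

Mean R_i = (-0.5 − 5.0 − 10.3 − 21.0 − 10.9 + 18.3) / 6 = -4.9000%
Mean R_m = (-0.7 − 3.2 − 6.5 − 8.9 − 4.9 + 11.4) / 6 = -2.1333%
Σ(R_i − R̄_i)(R_m − R̄_m) = 469.5100  ⇒  Cov = 469.5100 / 5 = 93.9020
Σ(R_m − R̄_m)² = 258.8533  ⇒  Var(R_m) = 258.8533 / 5 = 51.7707
β = Cov / Var(R_m) = 93.9020 / 51.7707 = 1.8138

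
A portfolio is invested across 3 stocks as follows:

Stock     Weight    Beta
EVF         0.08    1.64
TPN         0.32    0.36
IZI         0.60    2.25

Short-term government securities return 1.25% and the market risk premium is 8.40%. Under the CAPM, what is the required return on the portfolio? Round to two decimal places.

14.66%

β_P = Σ w_i β_i = 0.08×1.64 + 0.32×0.36 + 0.60×2.25 = 1.5964
E(R_P) = R_f + β_P × MRP = 1.25% + 1.5964 × 8.40% = 14.66%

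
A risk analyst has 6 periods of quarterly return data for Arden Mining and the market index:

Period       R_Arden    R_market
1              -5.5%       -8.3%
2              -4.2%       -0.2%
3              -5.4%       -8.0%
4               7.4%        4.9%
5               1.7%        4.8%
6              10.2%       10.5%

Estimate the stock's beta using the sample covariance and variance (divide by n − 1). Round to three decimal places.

Mean R_i = (-5.5 − 4.2 − 5.4 + 7.4 + 1.7 + 10.2) / 6 = 0.7000%
Mean R_m = (-8.3 − 0.2 − 8.0 + 4.9 + 4.8 + 10.5) / 6 = 0.6167%
Σ(R_i − R̄_i)(R_m − R̄_m) = 238.6200  ⇒  Cov = 238.6200 / 5 = 47.7240
Σ(R_m − R̄_m)² = 287.9483  ⇒  Var(R_m) = 287.9483 / 5 = 57.5897
β = Cov / Var(R_m) = 47.7240 / 57.5897 = 0.8287

0.829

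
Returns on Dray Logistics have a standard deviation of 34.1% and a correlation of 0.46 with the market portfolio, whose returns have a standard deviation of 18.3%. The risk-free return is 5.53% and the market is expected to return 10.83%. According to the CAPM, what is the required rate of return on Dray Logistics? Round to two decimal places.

β = ρ × σ_i / σ_m = 0.46 × 34.1% / 18.3% = 0.8572
MRP = 10.83% − 5.53% = 5.30%
E(R) = 5.53% + 0.8572 × 5.30% = 10.07%

10.07%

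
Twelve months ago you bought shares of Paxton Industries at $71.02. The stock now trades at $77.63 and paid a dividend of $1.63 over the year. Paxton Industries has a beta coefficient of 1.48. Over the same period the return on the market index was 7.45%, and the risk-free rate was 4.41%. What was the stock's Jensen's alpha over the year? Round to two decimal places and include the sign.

Realised HPR = (P1 + D1 − P0) / P0 = (77.63 + 1.63 − 71.02) / 71.02 = 8.24 / 71.02 = 11.6024%
MRP = 7.45% − 4.41% = 3.04%
CAPM required = R_f + β·MRP = 4.41% + 1.48 × 3.04% = 8.9092%
α = realised − required = 11.6024% − 8.9092% = +2.69%

+2.69%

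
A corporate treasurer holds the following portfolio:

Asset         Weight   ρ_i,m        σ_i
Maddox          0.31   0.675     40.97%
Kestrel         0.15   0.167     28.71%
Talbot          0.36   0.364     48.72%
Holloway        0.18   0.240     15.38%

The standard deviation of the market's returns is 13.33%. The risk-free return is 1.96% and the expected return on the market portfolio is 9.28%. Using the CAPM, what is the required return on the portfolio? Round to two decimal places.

10.93%

β_Maddox = 0.675 × 40.97% / 13.33% = 2.0746
β_Kestrel = 0.167 × 28.71% / 13.33% = 0.3597
β_Talbot = 0.364 × 48.72% / 13.33% = 1.3304
β_Holloway = 0.240 × 15.38% / 13.33% = 0.2769
β_P = Σ w_i β_i = 0.31×2.0746 + 0.15×0.3597 + 0.36×1.3304 + 0.18×0.2769 = 1.2259
MRP = 9.28% − 1.96% = 7.32%
E(R_P) = R_f + β_P × MRP = 1.96% + 1.2259 × 7.32% = 10.93%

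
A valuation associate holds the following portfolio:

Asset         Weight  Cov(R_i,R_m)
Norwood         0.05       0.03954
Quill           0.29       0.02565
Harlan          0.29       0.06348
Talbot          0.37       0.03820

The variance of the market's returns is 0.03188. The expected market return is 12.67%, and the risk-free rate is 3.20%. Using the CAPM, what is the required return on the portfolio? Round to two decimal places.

β_Norwood = 0.03954 / 0.03188 = 1.2403
β_Quill = 0.02565 / 0.03188 = 0.8046
β_Harlan = 0.06348 / 0.03188 = 1.9912
β_Talbot = 0.03820 / 0.03188 = 1.1982
β_P = Σ w_i β_i = 0.05×1.2403 + 0.29×0.8046 + 0.29×1.9912 + 0.37×1.1982 = 1.3161
MRP = 12.67% − 3.20% = 9.47%
E(R_P) = R_f + β_P × MRP = 3.20% + 1.3161 × 9.47% = 15.66%

15.66%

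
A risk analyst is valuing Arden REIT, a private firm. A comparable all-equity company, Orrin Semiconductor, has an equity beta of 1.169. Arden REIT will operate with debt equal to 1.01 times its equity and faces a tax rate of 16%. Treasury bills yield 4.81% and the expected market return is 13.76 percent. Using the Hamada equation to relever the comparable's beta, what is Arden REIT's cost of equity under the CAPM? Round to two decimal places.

24.15%

β_L = β_U × [1 + (1 − t)(D/E)] = 1.169 × [1 + (1 − 0.16) × 1.01]
    = 1.169 × [1 + 0.84 × 1.01] = 1.169 × 1.8484 = 2.1608
MRP = 13.76% − 4.81% = 8.95%
E(R) = R_f + β_L × MRP = 4.81% + 2.1608 × 8.95% = 24.15%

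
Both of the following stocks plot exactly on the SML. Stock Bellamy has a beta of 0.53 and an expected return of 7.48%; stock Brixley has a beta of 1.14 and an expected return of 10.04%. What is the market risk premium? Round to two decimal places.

Both satisfy E(R) = R_f + β·MRP, so the slope of the SML is
MRP = (10.04% − 7.48%) / (1.14 − 0.53) = 2.56% / 0.61 = 4.1967%

4.20%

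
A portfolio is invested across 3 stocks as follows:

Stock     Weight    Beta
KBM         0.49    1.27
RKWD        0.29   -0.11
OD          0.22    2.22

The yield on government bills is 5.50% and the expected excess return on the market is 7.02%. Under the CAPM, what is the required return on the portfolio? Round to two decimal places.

β_P = Σ w_i β_i = 0.49×1.27 + 0.29×-0.11 + 0.22×2.22 = 1.0788
E(R_P) = R_f + β_P × MRP = 5.50% + 1.0788 × 7.02% = 13.07%

13.07%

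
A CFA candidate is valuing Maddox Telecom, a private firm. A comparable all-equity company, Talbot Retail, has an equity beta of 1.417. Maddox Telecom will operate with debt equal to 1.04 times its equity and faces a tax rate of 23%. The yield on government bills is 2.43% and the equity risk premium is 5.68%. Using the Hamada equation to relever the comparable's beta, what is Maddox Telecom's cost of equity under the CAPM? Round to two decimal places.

16.92%

β_L = β_U × [1 + (1 − t)(D/E)] = 1.417 × [1 + (1 − 0.23) × 1.04]
    = 1.417 × [1 + 0.77 × 1.04] = 1.417 × 1.8008 = 2.5517
E(R) = R_f + β_L × MRP = 2.43% + 2.5517 × 5.68% = 16.92%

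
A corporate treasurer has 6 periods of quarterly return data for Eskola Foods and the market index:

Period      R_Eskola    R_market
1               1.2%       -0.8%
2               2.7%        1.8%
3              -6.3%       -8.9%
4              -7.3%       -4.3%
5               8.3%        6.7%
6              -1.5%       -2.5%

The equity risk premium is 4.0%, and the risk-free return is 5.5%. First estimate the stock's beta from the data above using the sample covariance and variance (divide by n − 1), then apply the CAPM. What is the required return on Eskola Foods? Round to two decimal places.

9.64%

Mean R_i = (1.2 + 2.7 − 6.3 − 7.3 + 8.3 − 1.5) / 6 = -0.4833%
Mean R_m = (-0.8 + 1.8 − 8.9 − 4.3 + 6.7 − 2.5) / 6 = -1.3333%
Σ(R_i − R̄_i)(R_m − R̄_m) = 146.8533  ⇒  Cov = 146.8533 / 5 = 29.3707
Σ(R_m − R̄_m)² = 142.0533  ⇒  Var(R_m) = 142.0533 / 5 = 28.4107
β = Cov / Var(R_m) = 29.3707 / 28.4107 = 1.0338
E(R) = R_f + β × MRP = 5.5% + 1.0338 × 4.0% = 9.64%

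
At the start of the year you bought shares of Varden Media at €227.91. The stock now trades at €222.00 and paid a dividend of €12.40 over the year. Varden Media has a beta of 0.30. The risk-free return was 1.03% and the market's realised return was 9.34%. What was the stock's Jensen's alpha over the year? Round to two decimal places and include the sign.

-0.68%

Realised HPR = (P1 + D1 − P0) / P0 = (222.00 + 12.40 − 227.91) / 227.91 = 6.49 / 227.91 = 2.8476%
MRP = 9.34% − 1.03% = 8.31%
CAPM required = R_f + β·MRP = 1.03% + 0.30 × 8.31% = 3.5230%
α = realised − required = 2.8476% − 3.5230% = -0.68%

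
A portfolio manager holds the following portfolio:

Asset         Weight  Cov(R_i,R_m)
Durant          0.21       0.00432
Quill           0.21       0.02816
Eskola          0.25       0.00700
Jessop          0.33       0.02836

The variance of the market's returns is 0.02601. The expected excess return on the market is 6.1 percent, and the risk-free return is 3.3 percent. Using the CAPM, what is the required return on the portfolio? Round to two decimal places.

7.50%

β_Durant = 0.00432 / 0.02601 = 0.1661
β_Quill = 0.02816 / 0.02601 = 1.0827
β_Eskola = 0.00700 / 0.02601 = 0.2691
β_Jessop = 0.02836 / 0.02601 = 1.0903
β_P = Σ w_i β_i = 0.21×0.1661 + 0.21×1.0827 + 0.25×0.2691 + 0.33×1.0903 = 0.6893
E(R_P) = R_f + β_P × MRP = 3.3% + 0.6893 × 6.1% = 7.50%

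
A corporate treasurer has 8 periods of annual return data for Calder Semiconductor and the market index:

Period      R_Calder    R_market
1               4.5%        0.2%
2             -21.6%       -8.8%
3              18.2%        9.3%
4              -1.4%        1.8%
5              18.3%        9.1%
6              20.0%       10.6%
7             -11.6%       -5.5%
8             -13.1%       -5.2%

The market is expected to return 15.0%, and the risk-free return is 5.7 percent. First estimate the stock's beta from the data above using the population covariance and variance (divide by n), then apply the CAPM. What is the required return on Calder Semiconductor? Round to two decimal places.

25.29%

Mean R_i = (4.5 − 21.6 + 18.2 − 1.4 + 18.3 + 20.0 − 11.6 − 13.1) / 8 = 1.6625%
Mean R_m = (0.2 − 8.8 + 9.3 + 1.8 + 9.1 + 10.6 − 5.5 − 5.2) / 8 = 1.4375%
Σ(R_i − R̄_i)(R_m − R̄_m) = 849.0513  ⇒  Cov = 849.0513 / 8 = 106.1314
Σ(R_m − R̄_m)² = 403.1388  ⇒  Var(R_m) = 403.1388 / 8 = 50.3924
β = Cov / Var(R_m) = 106.1314 / 50.3924 = 2.1061
MRP = 15.0% − 5.7% = 9.30%
E(R) = R_f + β × MRP = 5.7% + 2.1061 × 9.3% = 25.29%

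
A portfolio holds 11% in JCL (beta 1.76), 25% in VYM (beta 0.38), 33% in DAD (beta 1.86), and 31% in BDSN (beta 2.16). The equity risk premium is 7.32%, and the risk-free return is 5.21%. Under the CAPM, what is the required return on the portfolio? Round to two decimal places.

16.72%

β_P = Σ w_i β_i = 0.11×1.76 + 0.25×0.38 + 0.33×1.86 + 0.31×2.16 = 1.5720
E(R_P) = R_f + β_P × MRP = 5.21% + 1.5720 × 7.32% = 16.72%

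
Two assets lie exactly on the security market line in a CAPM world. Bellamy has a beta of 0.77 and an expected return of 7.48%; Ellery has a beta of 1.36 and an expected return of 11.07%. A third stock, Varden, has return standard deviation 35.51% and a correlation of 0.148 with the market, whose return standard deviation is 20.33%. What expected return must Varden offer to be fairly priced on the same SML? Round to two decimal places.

4.37%

MRP = (11.07% − 7.48%) / (1.36 − 0.77) = 6.0847%
R_f = 7.48% − 0.77 × 6.0847% = 2.7948%
β_Varden = ρ·σ_i/σ_m = 0.148 × 35.51 / 20.33 = 0.2585
E(R_Varden) = R_f + β × MRP = 2.7948% + 0.2585 × 6.0847% = 4.37%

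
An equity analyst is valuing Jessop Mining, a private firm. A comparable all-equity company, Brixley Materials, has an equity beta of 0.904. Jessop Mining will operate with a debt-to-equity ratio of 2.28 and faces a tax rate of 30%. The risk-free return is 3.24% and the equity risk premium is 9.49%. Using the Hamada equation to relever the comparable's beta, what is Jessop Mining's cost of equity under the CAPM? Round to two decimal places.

25.51%

β_L = β_U × [1 + (1 − t)(D/E)] = 0.904 × [1 + (1 − 0.30) × 2.28]
    = 0.904 × [1 + 0.70 × 2.28] = 0.904 × 2.5960 = 2.3468
E(R) = R_f + β_L × MRP = 3.24% + 2.3468 × 9.49% = 25.51%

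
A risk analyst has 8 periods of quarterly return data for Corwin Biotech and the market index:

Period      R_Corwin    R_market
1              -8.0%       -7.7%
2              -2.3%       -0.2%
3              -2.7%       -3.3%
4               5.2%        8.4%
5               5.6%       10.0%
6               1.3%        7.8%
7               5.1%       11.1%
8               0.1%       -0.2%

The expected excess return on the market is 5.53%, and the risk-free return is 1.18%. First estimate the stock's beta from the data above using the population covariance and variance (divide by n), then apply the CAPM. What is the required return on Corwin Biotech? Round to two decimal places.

Mean R_i = (-8.0 − 2.3 − 2.7 + 5.2 + 5.6 + 1.3 + 5.1 + 0.1) / 8 = 0.5375%
Mean R_m = (-7.7 − 0.2 − 3.3 + 8.4 + 10.0 + 7.8 + 11.1 − 0.2) / 8 = 3.2375%
Σ(R_i − R̄_i)(R_m − R̄_m) = 223.4588  ⇒  Cov = 223.4588 / 8 = 27.9324
Σ(R_m − R̄_m)² = 341.0188  ⇒  Var(R_m) = 341.0188 / 8 = 42.6274
β = Cov / Var(R_m) = 27.9324 / 42.6274 = 0.6553
E(R) = R_f + β × MRP = 1.18% + 0.6553 × 5.53% = 4.80%

4.80%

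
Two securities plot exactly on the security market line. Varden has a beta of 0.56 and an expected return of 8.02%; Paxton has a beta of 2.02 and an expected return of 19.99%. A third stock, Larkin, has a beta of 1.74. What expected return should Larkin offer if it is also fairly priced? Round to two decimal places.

MRP (SML slope) = (19.99% − 8.02%) / (2.02 − 0.56) = 11.97% / 1.46 = 8.1986%
R_f (intercept) = 8.02% − 0.56 × 8.1986% = 3.4288%
E(R_Larkin) = R_f + β × MRP = 3.4288% + 1.74 × 8.1986% = 17.69%

17.69%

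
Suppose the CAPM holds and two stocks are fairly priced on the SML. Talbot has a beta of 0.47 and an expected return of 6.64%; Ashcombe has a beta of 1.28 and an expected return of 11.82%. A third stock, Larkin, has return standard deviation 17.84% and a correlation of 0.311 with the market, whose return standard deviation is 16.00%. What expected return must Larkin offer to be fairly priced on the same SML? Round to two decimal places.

MRP = (11.82% − 6.64%) / (1.28 − 0.47) = 6.3951%
R_f = 6.64% − 0.47 × 6.3951% = 3.6343%
β_Larkin = ρ·σ_i/σ_m = 0.311 × 17.84 / 16.00 = 0.3468
E(R_Larkin) = R_f + β × MRP = 3.6343% + 0.3468 × 6.3951% = 5.85%

5.85%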